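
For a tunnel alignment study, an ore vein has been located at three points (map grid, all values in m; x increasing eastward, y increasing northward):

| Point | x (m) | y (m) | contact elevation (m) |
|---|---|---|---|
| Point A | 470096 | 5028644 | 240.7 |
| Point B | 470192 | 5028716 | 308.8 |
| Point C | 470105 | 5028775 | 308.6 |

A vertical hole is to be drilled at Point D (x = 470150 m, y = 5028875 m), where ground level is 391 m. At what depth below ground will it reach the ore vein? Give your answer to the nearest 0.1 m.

Two edge vectors: Point A→Point B = (96, 72, 68.1), Point A→Point C = (9, 131, 67.9).
Normal n = (Point A→Point B) × (Point A→Point C) = (-4032.3, -5905.5, 11928).
So ∂z/∂x = −n_x/n_z = 0.338053320 and ∂z/∂y = −n_y/n_z = 0.495095573.
Intercept c from Point A: 240.7 − 158917.51 − 2489659.38 = −2648336.20.
At (470150, 5028875): z_contact = 158935.77 + 2489773.75 − 2648336.20 = 373.32 m.
Depth below ground = 391 − 373.32 = 17.7 m.

17.7 m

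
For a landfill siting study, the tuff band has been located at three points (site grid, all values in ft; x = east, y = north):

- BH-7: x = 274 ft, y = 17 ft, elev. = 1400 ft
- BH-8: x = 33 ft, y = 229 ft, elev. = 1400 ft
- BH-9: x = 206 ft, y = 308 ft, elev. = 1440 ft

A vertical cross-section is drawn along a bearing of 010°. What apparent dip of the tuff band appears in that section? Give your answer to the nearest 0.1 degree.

Let the plane be z = a·x + b·y + c.
BH-8−BH-7: −241a + 212b = 0;  BH-9−BH-7: −68a + 291b = 40.
Solving gives a = 0.15220, b = 0.17302.
Unit vector along 010° is (sin 10°, cos 10°) = (0.1736, 0.9848).
Slope in that direction = a·(0.1736) + b·(0.9848) = 0.19682.
Apparent dip = arctan|0.19682| = 11.1° (true dip is 13.0°, so apparent ≤ true as expected).

11.1°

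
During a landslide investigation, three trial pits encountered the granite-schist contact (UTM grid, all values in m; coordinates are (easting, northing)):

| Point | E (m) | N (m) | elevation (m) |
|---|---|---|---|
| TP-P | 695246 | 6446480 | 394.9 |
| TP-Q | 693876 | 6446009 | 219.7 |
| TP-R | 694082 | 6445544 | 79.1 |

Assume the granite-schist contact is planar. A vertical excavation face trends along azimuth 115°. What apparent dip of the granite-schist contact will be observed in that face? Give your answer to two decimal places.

6.44°

Two edge vectors: TP-P→TP-Q = (-1370, -471, -175.2), TP-P→TP-R = (-1164, -936, -315.8).
Normal n = (TP-P→TP-Q) × (TP-P→TP-R) = (-15245.4, -228713.2, 734076).
So ∂z/∂E = −n_x/n_z = 0.02077 and ∂z/∂N = −n_y/n_z = 0.31157.
Unit vector along 115° is (sin 115°, cos 115°) = (0.9063, -0.4226).
Slope in that direction = a·(0.9063) + b·(-0.4226) = −0.11285.
Apparent dip = arctan|0.11285| = 6.44° (true dip is 17.3°, so apparent ≤ true as expected).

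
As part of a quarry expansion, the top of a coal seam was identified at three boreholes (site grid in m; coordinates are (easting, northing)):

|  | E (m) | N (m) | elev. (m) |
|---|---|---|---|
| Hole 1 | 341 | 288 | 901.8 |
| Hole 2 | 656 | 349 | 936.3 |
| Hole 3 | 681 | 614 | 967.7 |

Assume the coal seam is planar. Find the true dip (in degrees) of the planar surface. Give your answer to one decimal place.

Two edge vectors: Hole 1→Hole 2 = (315, 61, 34.5), Hole 1→Hole 3 = (340, 326, 65.9).
Normal n = (Hole 1→Hole 2) × (Hole 1→Hole 3) = (-7227.1, -9028.5, 81950).
So ∂z/∂E = −n_x/n_z = 0.08819 and ∂z/∂N = −n_y/n_z = 0.11017.
Gradient magnitude |∇z| = √(a² + b²) = √(0.00778 + 0.01214) = 0.14112.
True dip = arctan(0.14112) = 8.0°, dipping toward SW (azimuth ≈ 219°).

8.0°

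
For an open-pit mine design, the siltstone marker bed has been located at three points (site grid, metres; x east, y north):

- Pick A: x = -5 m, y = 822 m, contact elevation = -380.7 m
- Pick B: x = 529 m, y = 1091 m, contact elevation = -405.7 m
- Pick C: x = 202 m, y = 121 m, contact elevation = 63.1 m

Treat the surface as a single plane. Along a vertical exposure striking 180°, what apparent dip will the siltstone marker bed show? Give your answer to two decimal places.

29.39°

Let the plane be z = a·x + b·y + c.
Pick B−Pick A: 534a + 269b = −25;  Pick C−Pick A: 207a − 701b = 443.8.
Solving gives a = 0.23687, b = −0.56315.
Unit vector along 180° is (sin 180°, cos 180°) = (0.0000, -1.0000).
Slope in that direction = a·(0.0000) + b·(-1.0000) = 0.56315.
Apparent dip = arctan|0.56315| = 29.39° (true dip is 31.4°, so apparent ≤ true as expected).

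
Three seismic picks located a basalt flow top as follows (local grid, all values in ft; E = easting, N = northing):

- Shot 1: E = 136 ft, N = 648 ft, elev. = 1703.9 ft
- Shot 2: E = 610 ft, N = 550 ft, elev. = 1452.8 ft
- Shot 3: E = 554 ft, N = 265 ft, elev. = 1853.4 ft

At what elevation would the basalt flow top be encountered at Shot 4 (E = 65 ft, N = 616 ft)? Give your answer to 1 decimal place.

Let the plane be z = a·E + b·N + c.
Shot 2−Shot 1: 474a − 98b = −251.1;  Shot 3−Shot 1: 418a − 383b = 149.5.
Solving gives a = −0.78833, b = −1.25071.
Then c = 1703.9 − a·136 − b·648 = 2621.58.
At (65, 616): z = −51.2 − 770.4 + 2621.58 = 1799.9 ft.

1799.9 ft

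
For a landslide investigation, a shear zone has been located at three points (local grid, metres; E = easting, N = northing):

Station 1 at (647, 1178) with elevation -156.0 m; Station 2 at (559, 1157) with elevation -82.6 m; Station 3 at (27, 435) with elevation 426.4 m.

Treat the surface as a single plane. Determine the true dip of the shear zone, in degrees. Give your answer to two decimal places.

Two edge vectors: Station 1→Station 2 = (-88, -21, 73.4), Station 1→Station 3 = (-620, -743, 582.4).
Normal n = (Station 1→Station 2) × (Station 1→Station 3) = (42305.8, 5743.2, 52364).
So ∂z/∂E = −n_x/n_z = −0.80792 and ∂z/∂N = −n_y/n_z = −0.10968.
Gradient magnitude |∇z| = √(a² + b²) = √(0.65273 + 0.01203) = 0.81533.
True dip = arctan(0.81533) = 39.19°, dipping toward E (azimuth ≈ 082°).

39.19°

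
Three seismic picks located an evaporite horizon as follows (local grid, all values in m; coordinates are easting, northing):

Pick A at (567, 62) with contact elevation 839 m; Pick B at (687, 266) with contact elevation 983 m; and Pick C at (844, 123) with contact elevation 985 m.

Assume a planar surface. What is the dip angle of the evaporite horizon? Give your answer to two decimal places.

31.95°

Two edge vectors: Pick A→Pick B = (120, 204, 144), Pick A→Pick C = (277, 61, 146).
Normal n = (Pick A→Pick B) × (Pick A→Pick C) = (21000, 22368, -49188).
So ∂z/∂easting = −n_x/n_z = 0.42693 and ∂z/∂northing = −n_y/n_z = 0.45475.
Gradient magnitude |∇z| = √(a² + b²) = √(0.18227 + 0.20679) = 0.62375.
True dip = arctan(0.62375) = 31.95°, dipping toward SW (azimuth ≈ 223°).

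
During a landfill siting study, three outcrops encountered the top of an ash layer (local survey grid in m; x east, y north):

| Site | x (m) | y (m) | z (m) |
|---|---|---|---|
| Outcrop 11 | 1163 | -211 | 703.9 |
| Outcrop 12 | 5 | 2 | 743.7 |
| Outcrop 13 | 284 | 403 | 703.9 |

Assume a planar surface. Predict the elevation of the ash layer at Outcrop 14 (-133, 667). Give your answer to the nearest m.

Let the plane be z = a·x + b·y + c.
Outcrop 12−Outcrop 11: −1158a + 213b = 39.8;  Outcrop 13−Outcrop 11: −879a + 614b = 0.
Solving gives a = −0.04666, b = −0.06679.
Then c = 703.9 − a·1163 − b·-211 = 744.07.
At (-133, 667): z = 6.2 − 44.5 + 744.07 = 705.7 m.

706 m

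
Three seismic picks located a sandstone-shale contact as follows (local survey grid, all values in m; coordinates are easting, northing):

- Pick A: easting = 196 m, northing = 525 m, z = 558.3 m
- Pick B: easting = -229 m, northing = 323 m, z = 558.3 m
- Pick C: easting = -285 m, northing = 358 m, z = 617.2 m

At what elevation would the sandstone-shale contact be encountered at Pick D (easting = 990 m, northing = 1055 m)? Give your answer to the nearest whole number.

Let the plane be z = a·easting + b·northing + c.
Pick B−Pick A: −425a − 202b = 0;  Pick C−Pick A: −481a − 167b = 58.9.
Solving gives a = −0.45434, b = 0.95591.
Then c = 558.3 − a·196 − b·525 = 145.50.
At (990, 1055): z = −449.8 + 1008.5 + 145.50 = 704.2 m.

704 m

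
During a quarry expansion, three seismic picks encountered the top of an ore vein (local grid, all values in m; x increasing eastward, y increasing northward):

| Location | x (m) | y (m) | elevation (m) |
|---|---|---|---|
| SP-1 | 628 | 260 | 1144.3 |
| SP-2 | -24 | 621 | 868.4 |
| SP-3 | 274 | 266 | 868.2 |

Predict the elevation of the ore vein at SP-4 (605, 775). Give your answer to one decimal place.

Let the plane be z = a·x + b·y + c.
SP-2−SP-1: −652a + 361b = −275.9;  SP-3−SP-1: −354a + 6b = −276.1.
Solving gives a = 0.79121, b = 0.66473.
Then c = 1144.3 − a·628 − b·260 = 474.59.
At (605, 775): z = 478.7 + 515.2 + 474.59 = 1468.4 m.

1468.4 m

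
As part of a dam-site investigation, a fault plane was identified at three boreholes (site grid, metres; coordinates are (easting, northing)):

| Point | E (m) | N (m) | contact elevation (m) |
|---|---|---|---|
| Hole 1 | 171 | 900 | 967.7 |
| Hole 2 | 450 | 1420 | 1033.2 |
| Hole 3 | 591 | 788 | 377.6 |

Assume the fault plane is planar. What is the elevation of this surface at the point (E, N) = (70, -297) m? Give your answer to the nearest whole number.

168 m

Let the plane be z = a·E + b·N + c.
Hole 2−Hole 1: 279a + 520b = 65.5;  Hole 3−Hole 1: 420a − 112b = −590.1.
Solving gives a = −1.19975, b = 0.76968.
Then c = 967.7 − a·171 − b·900 = 480.15.
At (70, -297): z = −84.0 − 228.6 + 480.15 = 167.6 m.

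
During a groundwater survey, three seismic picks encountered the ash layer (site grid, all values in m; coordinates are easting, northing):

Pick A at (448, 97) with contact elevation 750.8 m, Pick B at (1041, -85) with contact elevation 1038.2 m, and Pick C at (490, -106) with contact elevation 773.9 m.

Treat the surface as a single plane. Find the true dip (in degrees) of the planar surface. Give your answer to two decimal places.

25.66°

Two edge vectors: Pick A→Pick B = (593, -182, 287.4), Pick A→Pick C = (42, -203, 23.1).
Normal n = (Pick A→Pick B) × (Pick A→Pick C) = (54138, -1627.5, -112735).
So ∂z/∂easting = −n_x/n_z = 0.48022 and ∂z/∂northing = −n_y/n_z = −0.01444.
Gradient magnitude |∇z| = √(a² + b²) = √(0.23061 + 0.00021) = 0.48044.
True dip = arctan(0.48044) = 25.66°, dipping toward W (azimuth ≈ 272°).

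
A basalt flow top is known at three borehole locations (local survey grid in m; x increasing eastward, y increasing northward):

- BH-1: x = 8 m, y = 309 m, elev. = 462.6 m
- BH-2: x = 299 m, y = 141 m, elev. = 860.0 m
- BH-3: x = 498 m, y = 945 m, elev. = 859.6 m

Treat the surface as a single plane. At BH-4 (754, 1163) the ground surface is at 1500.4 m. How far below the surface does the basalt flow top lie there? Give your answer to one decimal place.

399.5 m

Let the plane be z = a·x + b·y + c.
BH-2−BH-1: 291a − 168b = 397.4;  BH-3−BH-1: 490a + 636b = 397.
Solving gives a = 1.194642, b = −0.296186.
Then c = 462.6 − a·8 − b·309 = 544.56.
At (754, 1163): z_contact = 900.76 − 344.46 + 544.56 = 1100.86 m.
Depth below ground = 1500.4 − 1100.86 = 399.5 m.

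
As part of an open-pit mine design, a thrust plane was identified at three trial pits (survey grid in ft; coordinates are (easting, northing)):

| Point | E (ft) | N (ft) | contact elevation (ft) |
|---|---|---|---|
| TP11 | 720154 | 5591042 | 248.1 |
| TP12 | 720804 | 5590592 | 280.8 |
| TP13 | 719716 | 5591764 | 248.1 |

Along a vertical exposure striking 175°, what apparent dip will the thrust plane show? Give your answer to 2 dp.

Let the plane be z = a·E + b·N + c.
TP12−TP11: 650a − 450b = 32.7;  TP13−TP11: −438a + 722b = 0.
Solving gives a = 0.08674, b = 0.05262.
Unit vector along 175° is (sin 175°, cos 175°) = (0.0872, -0.9962).
Slope in that direction = a·(0.0872) + b·(-0.9962) = −0.04486.
Apparent dip = arctan|0.04486| = 2.57° (true dip is 5.8°, so apparent ≤ true as expected).

2.57°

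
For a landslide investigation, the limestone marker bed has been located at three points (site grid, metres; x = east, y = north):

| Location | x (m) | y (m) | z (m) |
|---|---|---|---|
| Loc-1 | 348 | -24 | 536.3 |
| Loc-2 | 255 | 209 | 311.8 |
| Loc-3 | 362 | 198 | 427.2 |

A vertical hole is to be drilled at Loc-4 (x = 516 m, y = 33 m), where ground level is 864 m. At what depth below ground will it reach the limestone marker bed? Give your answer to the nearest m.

Let the plane be z = a·x + b·y + c.
Loc-2−Loc-1: −93a + 233b = −224.5;  Loc-3−Loc-1: 14a + 222b = −109.1.
Solving gives a = 1.02136, b = −0.55585.
Then c = 536.3 − a·348 − b·-24 = 167.53.
At (516, 33): z_contact = 527.0 − 18.3 + 167.53 = 676.2 m.
Depth below ground = 864 − 676.2 = 188 m.

188 m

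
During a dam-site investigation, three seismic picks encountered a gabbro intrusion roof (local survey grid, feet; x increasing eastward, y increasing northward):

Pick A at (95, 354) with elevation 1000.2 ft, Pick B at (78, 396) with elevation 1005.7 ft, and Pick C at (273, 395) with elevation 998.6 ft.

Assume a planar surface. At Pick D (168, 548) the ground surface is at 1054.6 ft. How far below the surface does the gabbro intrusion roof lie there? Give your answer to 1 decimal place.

Let the plane be z = a·x + b·y + c.
Pick B−Pick A: −17a + 42b = 5.5;  Pick C−Pick A: 178a + 41b = −1.6.
Solving gives a = −0.03581, b = 0.11646.
Then c = 1000.2 − a·95 − b·354 = 962.38.
At (168, 548): z_contact = −6.02 + 63.82 + 962.38 = 1020.18 ft.
Depth below ground = 1054.6 − 1020.18 = 34.4 ft.

34.4 ft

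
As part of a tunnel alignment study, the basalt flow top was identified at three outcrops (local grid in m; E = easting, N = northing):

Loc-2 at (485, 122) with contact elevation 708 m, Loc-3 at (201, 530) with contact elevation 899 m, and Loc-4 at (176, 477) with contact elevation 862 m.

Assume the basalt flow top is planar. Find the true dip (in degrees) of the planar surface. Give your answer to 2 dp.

Two edge vectors: Loc-2→Loc-3 = (-284, 408, 191), Loc-2→Loc-4 = (-309, 355, 154).
Normal n = (Loc-2→Loc-3) × (Loc-2→Loc-4) = (-4973, -15283, 25252).
So ∂z/∂E = −n_x/n_z = 0.19693 and ∂z/∂N = −n_y/n_z = 0.60522.
Gradient magnitude |∇z| = √(a² + b²) = √(0.03878 + 0.36629) = 0.63645.
True dip = arctan(0.63645) = 32.47°, dipping toward SSW (azimuth ≈ 198°).

32.47°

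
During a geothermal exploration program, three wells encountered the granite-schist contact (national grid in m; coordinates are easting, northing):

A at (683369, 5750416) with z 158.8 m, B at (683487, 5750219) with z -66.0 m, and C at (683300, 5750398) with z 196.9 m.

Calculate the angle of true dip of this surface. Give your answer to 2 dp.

Two edge vectors: A→B = (118, -197, -224.8), A→C = (-69, -18, 38.1).
Normal n = (A→B) × (A→C) = (-11552.1, 11015.4, -15717).
So ∂z/∂easting = −n_x/n_z = −0.73501 and ∂z/∂northing = −n_y/n_z = 0.70086.
Gradient magnitude |∇z| = √(a² + b²) = √(0.54023 + 0.49120) = 1.01560.
True dip = arctan(1.01560) = 45.44°, dipping toward SE (azimuth ≈ 134°).

45.44°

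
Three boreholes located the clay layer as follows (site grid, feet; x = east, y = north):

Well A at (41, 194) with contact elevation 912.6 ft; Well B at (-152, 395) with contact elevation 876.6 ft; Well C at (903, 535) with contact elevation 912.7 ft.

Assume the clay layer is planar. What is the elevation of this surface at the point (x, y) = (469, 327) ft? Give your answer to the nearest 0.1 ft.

Let the plane be z = a·x + b·y + c.
Well B−Well A: −193a + 201b = −36;  Well C−Well A: 862a + 341b = 0.1.
Solving gives a = 0.05143, b = −0.12972.
Then c = 912.6 − a·41 − b·194 = 935.66.
At (469, 327): z = 24.1 − 42.4 + 935.66 = 917.4 ft.

917.4 ft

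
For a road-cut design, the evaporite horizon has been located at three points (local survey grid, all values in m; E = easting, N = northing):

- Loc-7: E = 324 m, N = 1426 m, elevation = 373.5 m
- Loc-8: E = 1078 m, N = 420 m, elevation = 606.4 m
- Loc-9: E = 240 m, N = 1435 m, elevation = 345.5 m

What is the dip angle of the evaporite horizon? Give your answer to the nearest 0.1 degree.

Two edge vectors: Loc-7→Loc-8 = (754, -1006, 232.9), Loc-7→Loc-9 = (-84, 9, -28).
Normal n = (Loc-7→Loc-8) × (Loc-7→Loc-9) = (26071.9, 1548.4, -77718).
So ∂z/∂E = −n_x/n_z = 0.33547 and ∂z/∂N = −n_y/n_z = 0.01992.
Gradient magnitude |∇z| = √(a² + b²) = √(0.11254 + 0.00040) = 0.33606.
True dip = arctan(0.33606) = 18.6°, dipping toward W (azimuth ≈ 267°).

18.6°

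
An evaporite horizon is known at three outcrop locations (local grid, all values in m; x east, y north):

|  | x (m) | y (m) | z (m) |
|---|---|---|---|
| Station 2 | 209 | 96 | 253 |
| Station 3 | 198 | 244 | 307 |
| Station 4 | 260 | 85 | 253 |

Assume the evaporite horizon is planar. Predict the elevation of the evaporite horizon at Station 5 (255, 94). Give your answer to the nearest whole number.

Two edge vectors: Station 2→Station 3 = (-11, 148, 54), Station 2→Station 4 = (51, -11, 0).
Normal n = (Station 2→Station 3) × (Station 2→Station 4) = (594, 2754, -7427).
So ∂z/∂x = −n_x/n_z = 0.07998 and ∂z/∂y = −n_y/n_z = 0.37081.
Intercept c from Station 2: 253 − 16.72 − 35.60 = 200.69.
At (255, 94): z = 20.4 + 34.9 + 200.69 = 255.9 m.

256 m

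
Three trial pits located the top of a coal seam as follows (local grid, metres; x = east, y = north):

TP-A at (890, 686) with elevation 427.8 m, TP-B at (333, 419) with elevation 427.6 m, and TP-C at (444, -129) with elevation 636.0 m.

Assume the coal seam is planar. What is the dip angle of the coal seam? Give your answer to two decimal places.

21.03°

Two edge vectors: TP-A→TP-B = (-557, -267, -0.2), TP-A→TP-C = (-446, -815, 208.2).
Normal n = (TP-A→TP-B) × (TP-A→TP-C) = (-55752.4, 116056.6, 334873).
So ∂z/∂x = −n_x/n_z = 0.16649 and ∂z/∂y = −n_y/n_z = −0.34657.
Gradient magnitude |∇z| = √(a² + b²) = √(0.02772 + 0.12011) = 0.38448.
True dip = arctan(0.38448) = 21.03°, dipping toward NNW (azimuth ≈ 334°).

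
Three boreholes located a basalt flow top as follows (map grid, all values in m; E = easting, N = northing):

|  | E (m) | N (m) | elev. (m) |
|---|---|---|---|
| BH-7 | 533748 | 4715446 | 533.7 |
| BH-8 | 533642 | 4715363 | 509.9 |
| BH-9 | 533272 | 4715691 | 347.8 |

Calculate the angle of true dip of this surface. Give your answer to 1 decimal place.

Two edge vectors: BH-7→BH-8 = (-106, -83, -23.8), BH-7→BH-9 = (-476, 245, -185.9).
Normal n = (BH-7→BH-8) × (BH-7→BH-9) = (21260.7, -8376.6, -65478).
So ∂z/∂E = −n_x/n_z = 0.32470 and ∂z/∂N = −n_y/n_z = −0.12793.
Gradient magnitude |∇z| = √(a² + b²) = √(0.10543 + 0.01637) = 0.34899.
True dip = arctan(0.34899) = 19.2°, dipping toward WNW (azimuth ≈ 292°).

19.2°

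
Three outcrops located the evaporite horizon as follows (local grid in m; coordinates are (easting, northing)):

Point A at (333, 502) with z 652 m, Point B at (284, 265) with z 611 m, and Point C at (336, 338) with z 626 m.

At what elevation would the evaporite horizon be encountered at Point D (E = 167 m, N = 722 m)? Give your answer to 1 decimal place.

Two edge vectors: Point A→Point B = (-49, -237, -41), Point A→Point C = (3, -164, -26).
Normal n = (Point A→Point B) × (Point A→Point C) = (-562, -1397, 8747).
So ∂z/∂E = −n_x/n_z = 0.06425 and ∂z/∂N = −n_y/n_z = 0.15971.
Intercept c from Point A: 652 − 21.40 − 80.18 = 550.43.
At (167, 722): z = 10.7 + 115.3 + 550.43 = 676.5 m.

676.5 m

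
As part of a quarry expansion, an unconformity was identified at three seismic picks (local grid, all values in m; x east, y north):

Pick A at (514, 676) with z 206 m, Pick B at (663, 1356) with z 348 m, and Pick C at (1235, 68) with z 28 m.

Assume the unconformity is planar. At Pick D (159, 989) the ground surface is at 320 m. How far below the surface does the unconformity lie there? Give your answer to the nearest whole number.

23 m

Two edge vectors: Pick A→Pick B = (149, 680, 142), Pick A→Pick C = (721, -608, -178).
Normal n = (Pick A→Pick B) × (Pick A→Pick C) = (-34704, 128904, -580872).
So ∂z/∂x = −n_x/n_z = −0.05974 and ∂z/∂y = −n_y/n_z = 0.22191.
Intercept c from Pick A: 206 + 30.71 − 150.01 = 86.69.
At (159, 989): z_contact = −9.5 + 219.5 + 86.69 = 296.7 m.
Depth below ground = 320 − 296.7 = 23 m.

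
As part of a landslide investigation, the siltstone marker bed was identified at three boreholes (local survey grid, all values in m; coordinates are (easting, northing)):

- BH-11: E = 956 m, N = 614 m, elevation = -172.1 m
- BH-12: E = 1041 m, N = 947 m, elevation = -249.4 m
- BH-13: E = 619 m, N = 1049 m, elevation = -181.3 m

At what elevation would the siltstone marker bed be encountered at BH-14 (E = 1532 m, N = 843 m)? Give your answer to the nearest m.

-331 m

Two edge vectors: BH-11→BH-12 = (85, 333, -77.3), BH-11→BH-13 = (-337, 435, -9.2).
Normal n = (BH-11→BH-12) × (BH-11→BH-13) = (30561.9, 26832.1, 149196).
So ∂z/∂E = −n_x/n_z = −0.20484 and ∂z/∂N = −n_y/n_z = −0.17984.
Intercept c from BH-11: -172.1 + 195.83 + 110.42 = 134.16.
At (1532, 843): z = −313.8 − 151.6 + 134.16 = -331.3 m.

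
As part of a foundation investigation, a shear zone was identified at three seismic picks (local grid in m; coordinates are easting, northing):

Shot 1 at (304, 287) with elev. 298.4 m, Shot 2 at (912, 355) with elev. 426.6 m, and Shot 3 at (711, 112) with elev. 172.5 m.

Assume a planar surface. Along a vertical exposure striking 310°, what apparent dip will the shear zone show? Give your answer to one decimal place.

Let the plane be z = a·easting + b·northing + c.
Shot 2−Shot 1: 608a + 68b = 128.2;  Shot 3−Shot 1: 407a − 175b = −125.9.
Solving gives a = 0.10348, b = 0.96009.
Unit vector along 310° is (sin 310°, cos 310°) = (-0.7660, 0.6428).
Slope in that direction = a·(-0.7660) + b·(0.6428) = 0.53786.
Apparent dip = arctan|0.53786| = 28.3° (true dip is 44.0°, so apparent ≤ true as expected).

28.3°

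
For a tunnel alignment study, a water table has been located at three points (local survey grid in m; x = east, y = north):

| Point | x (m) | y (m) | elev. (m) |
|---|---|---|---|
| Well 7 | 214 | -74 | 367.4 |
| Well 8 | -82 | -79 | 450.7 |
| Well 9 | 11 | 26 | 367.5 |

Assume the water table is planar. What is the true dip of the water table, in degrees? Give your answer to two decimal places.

31.59°

Two edge vectors: Well 7→Well 8 = (-296, -5, 83.3), Well 7→Well 9 = (-203, 100, 0.1).
Normal n = (Well 7→Well 8) × (Well 7→Well 9) = (-8330.5, -16880.3, -30615).
So ∂z/∂x = −n_x/n_z = −0.27211 and ∂z/∂y = −n_y/n_z = −0.55137.
Gradient magnitude |∇z| = √(a² + b²) = √(0.07404 + 0.30401) = 0.61486.
True dip = arctan(0.61486) = 31.59°, dipping toward NNE (azimuth ≈ 026°).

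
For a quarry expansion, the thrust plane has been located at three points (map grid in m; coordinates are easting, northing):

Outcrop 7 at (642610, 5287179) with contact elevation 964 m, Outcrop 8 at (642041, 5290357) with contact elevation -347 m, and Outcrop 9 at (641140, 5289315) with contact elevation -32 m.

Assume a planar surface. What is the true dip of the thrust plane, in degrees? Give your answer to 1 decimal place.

Let the plane be z = a·easting + b·northing + c.
Outcrop 8−Outcrop 7: −569a + 3178b = −1311;  Outcrop 9−Outcrop 7: −1470a + 2136b = −996.
Solving gives a = 0.10560, b = −0.39362.
Gradient magnitude |∇z| = √(a² + b²) = √(0.01115 + 0.15493) = 0.40754.
True dip = arctan(0.40754) = 22.2°, dipping toward NNW (azimuth ≈ 345°).

22.2°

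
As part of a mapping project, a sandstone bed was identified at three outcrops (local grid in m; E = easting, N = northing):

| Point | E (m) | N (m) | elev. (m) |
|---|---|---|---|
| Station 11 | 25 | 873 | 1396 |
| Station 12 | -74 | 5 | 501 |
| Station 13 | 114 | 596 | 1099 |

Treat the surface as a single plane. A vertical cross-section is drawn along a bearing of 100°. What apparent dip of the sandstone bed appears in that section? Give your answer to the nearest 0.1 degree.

Let the plane be z = a·E + b·N + c.
Station 12−Station 11: −99a − 868b = −895;  Station 13−Station 11: 89a − 277b = −297.
Solving gives a = −0.09440, b = 1.04187.
Unit vector along 100° is (sin 100°, cos 100°) = (0.9848, -0.1736).
Slope in that direction = a·(0.9848) + b·(-0.1736) = −0.27388.
Apparent dip = arctan|0.27388| = 15.3° (true dip is 46.3°, so apparent ≤ true as expected).

15.3°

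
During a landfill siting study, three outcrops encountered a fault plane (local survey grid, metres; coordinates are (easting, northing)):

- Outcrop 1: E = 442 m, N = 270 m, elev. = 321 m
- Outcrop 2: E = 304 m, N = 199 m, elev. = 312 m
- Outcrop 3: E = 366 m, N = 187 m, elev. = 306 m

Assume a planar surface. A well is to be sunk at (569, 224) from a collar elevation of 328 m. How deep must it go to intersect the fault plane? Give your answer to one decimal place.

24.2 m

Let the plane be z = a·E + b·N + c.
Outcrop 2−Outcrop 1: −138a − 71b = −9;  Outcrop 3−Outcrop 1: −76a − 83b = −15.
Solving gives a = −0.05249, b = 0.22879.
Then c = 321 − a·442 − b·270 = 282.43.
At (569, 224): z_contact = −29.87 + 51.25 + 282.43 = 303.81 m.
Depth below ground = 328 − 303.81 = 24.2 m.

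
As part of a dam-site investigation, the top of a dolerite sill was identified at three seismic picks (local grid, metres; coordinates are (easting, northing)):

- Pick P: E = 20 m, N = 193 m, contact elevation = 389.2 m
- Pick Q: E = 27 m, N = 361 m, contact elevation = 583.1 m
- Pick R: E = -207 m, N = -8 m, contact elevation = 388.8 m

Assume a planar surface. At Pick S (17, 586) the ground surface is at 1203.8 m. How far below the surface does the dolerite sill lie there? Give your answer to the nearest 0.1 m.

Let the plane be z = a·E + b·N + c.
Pick Q−Pick P: 7a + 168b = 193.9;  Pick R−Pick P: −227a − 201b = −0.4.
Solving gives a = −1.05929, b = 1.19830.
Then c = 389.2 − a·20 − b·193 = 179.11.
At (17, 586): z_contact = −18.01 + 702.21 + 179.11 = 863.31 m.
Depth below ground = 1203.8 − 863.31 = 340.5 m.

340.5 m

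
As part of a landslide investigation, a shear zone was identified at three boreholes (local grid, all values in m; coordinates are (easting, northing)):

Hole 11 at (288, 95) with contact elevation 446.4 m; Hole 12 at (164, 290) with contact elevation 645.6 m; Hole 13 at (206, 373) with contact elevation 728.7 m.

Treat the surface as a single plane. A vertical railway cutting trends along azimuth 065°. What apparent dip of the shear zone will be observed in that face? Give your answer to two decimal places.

22.33°

Two edge vectors: Hole 11→Hole 12 = (-124, 195, 199.2), Hole 11→Hole 13 = (-82, 278, 282.3).
Normal n = (Hole 11→Hole 12) × (Hole 11→Hole 13) = (-329.1, 18670.8, -18482).
So ∂z/∂E = −n_x/n_z = −0.01781 and ∂z/∂N = −n_y/n_z = 1.01022.
Unit vector along 065° is (sin 65°, cos 65°) = (0.9063, 0.4226).
Slope in that direction = a·(0.9063) + b·(0.4226) = 0.41080.
Apparent dip = arctan|0.41080| = 22.33° (true dip is 45.3°, so apparent ≤ true as expected).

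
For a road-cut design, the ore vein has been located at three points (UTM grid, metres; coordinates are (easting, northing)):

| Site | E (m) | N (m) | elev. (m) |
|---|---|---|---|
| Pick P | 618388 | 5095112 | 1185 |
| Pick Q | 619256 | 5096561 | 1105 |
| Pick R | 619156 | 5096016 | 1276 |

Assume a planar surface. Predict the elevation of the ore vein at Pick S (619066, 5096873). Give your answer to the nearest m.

853 m

Two edge vectors: Pick P→Pick Q = (868, 1449, -80), Pick P→Pick R = (768, 904, 91).
Normal n = (Pick P→Pick Q) × (Pick P→Pick R) = (204179, -140428, -328160).
So ∂z/∂E = −n_x/n_z = 0.62219344 and ∂z/∂N = −n_y/n_z = −0.42792540.
Intercept c from Pick P: 1185 − 384756.96 + 2180327.85 = 1796755.89.
At (619066, 5096873): z = 385178.8 − 2181081.4 + 1796755.89 = 853.3 m.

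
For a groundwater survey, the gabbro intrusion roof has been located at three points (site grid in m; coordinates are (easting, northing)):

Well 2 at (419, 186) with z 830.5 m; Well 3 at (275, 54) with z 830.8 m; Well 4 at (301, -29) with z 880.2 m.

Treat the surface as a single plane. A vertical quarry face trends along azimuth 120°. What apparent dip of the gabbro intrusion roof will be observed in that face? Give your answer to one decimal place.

30.8°

Let the plane be z = a·E + b·N + c.
Well 3−Well 2: −144a − 132b = 0.3;  Well 4−Well 2: −118a − 215b = 49.7.
Solving gives a = 0.42225, b = −0.46291.
Unit vector along 120° is (sin 120°, cos 120°) = (0.8660, -0.5000).
Slope in that direction = a·(0.8660) + b·(-0.5000) = 0.59713.
Apparent dip = arctan|0.59713| = 30.8° (true dip is 32.1°, so apparent ≤ true as expected).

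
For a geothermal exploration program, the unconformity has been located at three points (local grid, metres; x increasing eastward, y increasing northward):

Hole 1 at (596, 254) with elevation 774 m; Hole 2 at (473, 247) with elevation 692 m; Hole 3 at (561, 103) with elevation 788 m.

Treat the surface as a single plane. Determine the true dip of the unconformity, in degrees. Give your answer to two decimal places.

Two edge vectors: Hole 1→Hole 2 = (-123, -7, -82), Hole 1→Hole 3 = (-35, -151, 14).
Normal n = (Hole 1→Hole 2) × (Hole 1→Hole 3) = (-12480, 4592, 18328).
So ∂z/∂x = −n_x/n_z = 0.68093 and ∂z/∂y = −n_y/n_z = −0.25055.
Gradient magnitude |∇z| = √(a² + b²) = √(0.46366 + 0.06277) = 0.72556.
True dip = arctan(0.72556) = 35.96°, dipping toward WNW (azimuth ≈ 290°).

35.96°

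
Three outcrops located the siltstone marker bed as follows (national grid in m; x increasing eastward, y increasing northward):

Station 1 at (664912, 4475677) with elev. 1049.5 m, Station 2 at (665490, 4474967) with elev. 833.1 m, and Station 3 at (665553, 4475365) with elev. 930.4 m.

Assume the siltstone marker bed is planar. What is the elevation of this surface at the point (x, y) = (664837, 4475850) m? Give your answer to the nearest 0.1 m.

Two edge vectors: Station 1→Station 2 = (578, -710, -216.4), Station 1→Station 3 = (641, -312, -119.1).
Normal n = (Station 1→Station 2) × (Station 1→Station 3) = (17044.2, -69872.6, 274774).
So ∂z/∂x = −n_x/n_z = −0.062029886 and ∂z/∂y = −n_y/n_z = 0.254291163.
Intercept c from Station 1: 1049.5 + 41244.42 − 1138125.11 = −1095831.19.
At (664837, 4475850): z = −41239.8 + 1138169.1 − 1095831.19 = 1098.1 m.

1098.1 m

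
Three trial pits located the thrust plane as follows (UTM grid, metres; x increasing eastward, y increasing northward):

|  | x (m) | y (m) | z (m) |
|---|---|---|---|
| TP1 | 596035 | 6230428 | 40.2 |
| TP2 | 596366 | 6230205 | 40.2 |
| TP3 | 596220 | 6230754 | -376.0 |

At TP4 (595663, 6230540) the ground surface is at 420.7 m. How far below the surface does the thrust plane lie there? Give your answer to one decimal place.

252.5 m

Two edge vectors: TP1→TP2 = (331, -223, 0), TP1→TP3 = (185, 326, -416.2).
Normal n = (TP1→TP2) × (TP1→TP3) = (92812.6, 137762.2, 149161).
So ∂z/∂x = −n_x/n_z = −0.622231012 and ∂z/∂y = −n_y/n_z = −0.923580561.
Intercept c from TP1: 40.2 + 370871.46 + 5754302.19 = 6125213.85.
At (595663, 6230540): z_contact = −370639.99 − 5754405.63 + 6125213.85 = 168.23 m.
Depth below ground = 420.7 − 168.23 = 252.5 m.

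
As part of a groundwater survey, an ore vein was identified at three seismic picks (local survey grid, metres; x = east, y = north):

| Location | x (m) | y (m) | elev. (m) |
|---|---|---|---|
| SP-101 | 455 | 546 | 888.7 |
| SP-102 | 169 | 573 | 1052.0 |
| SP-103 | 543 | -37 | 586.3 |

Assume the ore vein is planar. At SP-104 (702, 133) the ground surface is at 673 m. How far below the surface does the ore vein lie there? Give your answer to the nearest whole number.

96 m

Two edge vectors: SP-101→SP-102 = (-286, 27, 163.3), SP-101→SP-103 = (88, -583, -302.4).
Normal n = (SP-101→SP-102) × (SP-101→SP-103) = (87039.1, -72116, 164362).
So ∂z/∂x = −n_x/n_z = −0.52956 and ∂z/∂y = −n_y/n_z = 0.43876.
Intercept c from SP-101: 888.7 + 240.95 − 239.56 = 890.08.
At (702, 133): z_contact = −371.7 + 58.4 + 890.08 = 576.7 m.
Depth below ground = 673 − 576.7 = 96 m.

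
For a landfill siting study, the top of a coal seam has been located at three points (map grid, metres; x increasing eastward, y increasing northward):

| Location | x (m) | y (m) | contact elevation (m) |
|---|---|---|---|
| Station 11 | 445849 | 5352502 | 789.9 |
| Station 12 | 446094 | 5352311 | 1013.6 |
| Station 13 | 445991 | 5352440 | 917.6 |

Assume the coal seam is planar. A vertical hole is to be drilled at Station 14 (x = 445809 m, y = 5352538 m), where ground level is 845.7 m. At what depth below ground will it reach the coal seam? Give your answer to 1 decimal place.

Two edge vectors: Station 11→Station 12 = (245, -191, 223.7), Station 11→Station 13 = (142, -62, 127.7).
Normal n = (Station 11→Station 12) × (Station 11→Station 13) = (-10521.3, 478.9, 11932).
So ∂z/∂x = −n_x/n_z = 0.881771706 and ∂z/∂y = −n_y/n_z = −0.040135769.
Intercept c from Station 11: 789.9 − 393137.03 + 214826.79 = −177520.35.
At (445809, 5352538): z_contact = 393101.76 − 214828.23 − 177520.35 = 753.18 m.
Depth below ground = 845.7 − 753.18 = 92.5 m.

92.5 m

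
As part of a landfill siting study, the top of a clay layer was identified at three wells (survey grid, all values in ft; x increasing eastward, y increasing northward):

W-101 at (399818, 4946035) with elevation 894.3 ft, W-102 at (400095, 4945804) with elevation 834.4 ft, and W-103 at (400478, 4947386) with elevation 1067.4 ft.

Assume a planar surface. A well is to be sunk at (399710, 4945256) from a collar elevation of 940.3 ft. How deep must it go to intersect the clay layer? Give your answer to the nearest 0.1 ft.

167.0 ft

Let the plane be z = a·x + b·y + c.
W-102−W-101: 277a − 231b = −59.9;  W-103−W-101: 660a + 1351b = 173.1.
Solving gives a = −0.077728898, b = 0.166099980.
Then c = 894.3 − a·399818 − b·4946035 = −789564.60.
At (399710, 4945256): z_contact = −31069.02 + 821406.92 − 789564.60 = 773.30 ft.
Depth below ground = 940.3 − 773.30 = 167.0 ft.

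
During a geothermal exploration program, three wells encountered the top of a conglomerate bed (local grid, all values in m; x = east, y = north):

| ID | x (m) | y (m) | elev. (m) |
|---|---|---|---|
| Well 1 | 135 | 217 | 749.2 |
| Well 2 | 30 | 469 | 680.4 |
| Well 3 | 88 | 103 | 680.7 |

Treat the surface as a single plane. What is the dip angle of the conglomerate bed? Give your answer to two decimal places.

46.86°

Let the plane be z = a·x + b·y + c.
Well 2−Well 1: −105a + 252b = −68.8;  Well 3−Well 1: −47a − 114b = −68.5.
Solving gives a = 1.05422, b = 0.16624.
Gradient magnitude |∇z| = √(a² + b²) = √(1.11138 + 0.02764) = 1.06725.
True dip = arctan(1.06725) = 46.86°, dipping toward W (azimuth ≈ 261°).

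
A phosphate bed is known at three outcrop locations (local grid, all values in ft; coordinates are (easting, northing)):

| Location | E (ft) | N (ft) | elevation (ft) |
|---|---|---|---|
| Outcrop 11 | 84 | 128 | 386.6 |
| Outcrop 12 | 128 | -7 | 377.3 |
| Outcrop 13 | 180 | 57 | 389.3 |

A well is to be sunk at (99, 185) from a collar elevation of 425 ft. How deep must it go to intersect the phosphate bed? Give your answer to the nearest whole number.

31 ft

Let the plane be z = a·E + b·N + c.
Outcrop 12−Outcrop 11: 44a − 135b = −9.3;  Outcrop 13−Outcrop 11: 96a − 71b = 2.7.
Solving gives a = 0.10419, b = 0.10285.
Then c = 386.6 − a·84 − b·128 = 364.68.
At (99, 185): z_contact = 10.3 + 19.0 + 364.68 = 394.0 ft.
Depth below ground = 425 − 394.0 = 31 ft.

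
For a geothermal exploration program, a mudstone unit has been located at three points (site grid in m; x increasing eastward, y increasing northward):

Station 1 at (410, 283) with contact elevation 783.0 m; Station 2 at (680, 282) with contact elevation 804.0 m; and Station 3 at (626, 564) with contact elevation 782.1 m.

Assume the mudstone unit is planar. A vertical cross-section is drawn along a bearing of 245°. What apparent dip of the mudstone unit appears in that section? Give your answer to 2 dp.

2.50°

Two edge vectors: Station 1→Station 2 = (270, -1, 21), Station 1→Station 3 = (216, 281, -0.9).
Normal n = (Station 1→Station 2) × (Station 1→Station 3) = (-5900.1, 4779, 76086).
So ∂z/∂x = −n_x/n_z = 0.07755 and ∂z/∂y = −n_y/n_z = −0.06281.
Unit vector along 245° is (sin 245°, cos 245°) = (-0.9063, -0.4226).
Slope in that direction = a·(-0.9063) + b·(-0.4226) = −0.04373.
Apparent dip = arctan|0.04373| = 2.50° (true dip is 5.7°, so apparent ≤ true as expected).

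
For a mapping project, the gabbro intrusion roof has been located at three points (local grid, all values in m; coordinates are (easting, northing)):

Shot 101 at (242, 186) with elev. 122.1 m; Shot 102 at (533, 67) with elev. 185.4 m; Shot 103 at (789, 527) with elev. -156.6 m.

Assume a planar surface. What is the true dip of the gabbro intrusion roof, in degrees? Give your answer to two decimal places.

Let the plane be z = a·E + b·N + c.
Shot 102−Shot 101: 291a − 119b = 63.3;  Shot 103−Shot 101: 547a + 341b = −278.7.
Solving gives a = −0.07047, b = −0.70426.
Gradient magnitude |∇z| = √(a² + b²) = √(0.00497 + 0.49598) = 0.70778.
True dip = arctan(0.70778) = 35.29°, dipping toward N (azimuth ≈ 006°).

35.29°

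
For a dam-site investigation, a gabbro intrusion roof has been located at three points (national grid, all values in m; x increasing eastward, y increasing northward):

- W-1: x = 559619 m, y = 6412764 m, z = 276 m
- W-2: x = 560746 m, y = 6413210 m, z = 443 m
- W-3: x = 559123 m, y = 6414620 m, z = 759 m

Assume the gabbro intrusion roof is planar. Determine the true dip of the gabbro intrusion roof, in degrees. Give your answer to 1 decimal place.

15.3°

Two edge vectors: W-1→W-2 = (1127, 446, 167), W-1→W-3 = (-496, 1856, 483).
Normal n = (W-1→W-2) × (W-1→W-3) = (-94534, -627173, 2312928).
So ∂z/∂x = −n_x/n_z = 0.04087 and ∂z/∂y = −n_y/n_z = 0.27116.
Gradient magnitude |∇z| = √(a² + b²) = √(0.00167 + 0.07353) = 0.27422.
True dip = arctan(0.27422) = 15.3°, dipping toward S (azimuth ≈ 189°).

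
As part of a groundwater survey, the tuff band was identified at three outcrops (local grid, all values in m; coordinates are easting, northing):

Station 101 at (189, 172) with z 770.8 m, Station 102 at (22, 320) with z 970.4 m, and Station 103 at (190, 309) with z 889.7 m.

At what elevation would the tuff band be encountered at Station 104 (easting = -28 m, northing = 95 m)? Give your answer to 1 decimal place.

Two edge vectors: Station 101→Station 102 = (-167, 148, 199.6), Station 101→Station 103 = (1, 137, 118.9).
Normal n = (Station 101→Station 102) × (Station 101→Station 103) = (-9748, 20055.9, -23027).
So ∂z/∂easting = −n_x/n_z = −0.42333 and ∂z/∂northing = −n_y/n_z = 0.87097.
Intercept c from Station 101: 770.8 + 80.01 − 149.81 = 701.00.
At (-28, 95): z = 11.9 + 82.7 + 701.00 = 795.6 m.

795.6 m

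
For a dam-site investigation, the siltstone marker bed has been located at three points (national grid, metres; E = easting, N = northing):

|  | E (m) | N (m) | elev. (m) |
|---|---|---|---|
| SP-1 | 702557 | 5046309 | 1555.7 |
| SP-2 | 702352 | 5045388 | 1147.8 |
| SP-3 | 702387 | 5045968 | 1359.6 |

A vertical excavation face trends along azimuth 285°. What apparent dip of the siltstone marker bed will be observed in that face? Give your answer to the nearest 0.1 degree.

20.6°

Let the plane be z = a·E + b·N + c.
SP-2−SP-1: −205a − 921b = −407.9;  SP-3−SP-1: −170a − 341b = −196.1.
Solving gives a = 0.47902, b = 0.33627.
Unit vector along 285° is (sin 285°, cos 285°) = (-0.9659, 0.2588).
Slope in that direction = a·(-0.9659) + b·(0.2588) = −0.37566.
Apparent dip = arctan|0.37566| = 20.6° (true dip is 30.3°, so apparent ≤ true as expected).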